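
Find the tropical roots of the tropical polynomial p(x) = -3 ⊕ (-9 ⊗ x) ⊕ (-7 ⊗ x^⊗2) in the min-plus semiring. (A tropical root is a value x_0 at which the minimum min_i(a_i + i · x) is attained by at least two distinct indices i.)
Roots: {-2, 6}

Each tropical root is a break point of the lower envelope of the lines y = a_i + i · x (there are 3 lines, with slopes 0, 1, ..., 2). Only the lines that attain the minimum somewhere contribute to roots; other lines are dominated. Here the surviving (envelope) indices are i = 2, i = 1, i = 0.
Intersections between consecutive envelope lines give the roots: for adjacent envelope indices i < j the intersection is x = (a_i − a_j) / (j − i). Reading off the sorted break points: {-2, 6}.
Verification: at each break x_0, at least two indices attain the minimum of min_i(a_i + i · x_0).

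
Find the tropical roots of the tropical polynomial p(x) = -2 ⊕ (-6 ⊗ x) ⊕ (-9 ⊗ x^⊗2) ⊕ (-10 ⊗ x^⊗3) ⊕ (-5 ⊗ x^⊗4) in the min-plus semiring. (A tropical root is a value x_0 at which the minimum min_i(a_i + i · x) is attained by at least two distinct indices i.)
Roots: {-5, 1, 3, 4}

Each tropical root is a break point of the lower envelope of the lines y = a_i + i · x (there are 5 lines, with slopes 0, 1, ..., 4). Only the lines that attain the minimum somewhere contribute to roots; other lines are dominated. Here the surviving (envelope) indices are i = 4, i = 3, i = 2, i = 1, i = 0.
Intersections between consecutive envelope lines give the roots: for adjacent envelope indices i < j the intersection is x = (a_i − a_j) / (j − i). Reading off the sorted break points: {-5, 1, 3, 4}.
Verification: at each break x_0, at least two indices attain the minimum of min_i(a_i + i · x_0).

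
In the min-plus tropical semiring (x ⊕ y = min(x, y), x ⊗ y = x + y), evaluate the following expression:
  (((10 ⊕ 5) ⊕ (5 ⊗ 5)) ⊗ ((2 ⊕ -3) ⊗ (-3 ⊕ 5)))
(((10 ⊕ 5) ⊕ (5 ⊗ 5)) ⊗ ((2 ⊕ -3) ⊗ (-3 ⊕ 5))) = -1

Expand innermost to outermost. Recall ⊕ takes the minimum of its arguments and ⊗ takes their sum. Working out the expression (((10 ⊕ 5) ⊕ (5 ⊗ 5)) ⊗ ((2 ⊕ -3) ⊗ (-3 ⊕ 5))) gives -1.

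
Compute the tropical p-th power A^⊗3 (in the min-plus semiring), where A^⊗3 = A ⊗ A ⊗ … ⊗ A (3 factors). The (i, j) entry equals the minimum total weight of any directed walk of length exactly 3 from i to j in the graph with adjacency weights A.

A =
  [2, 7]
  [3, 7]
A^⊗3 =
  [6, 11]
  [7, 12]

Each entry (A^⊗3)_ij equals the minimum over all length-3 walks i = v_0 → v_1 → … → v_3 = j of Σ_t A[v_t][v_{t+1}]. For example, for (i, j) = (0, 1) we minimise over 4 possible intermediate vertex sequences; the minimum is 11, attained along the walk 0 → 0 → 0 → 1.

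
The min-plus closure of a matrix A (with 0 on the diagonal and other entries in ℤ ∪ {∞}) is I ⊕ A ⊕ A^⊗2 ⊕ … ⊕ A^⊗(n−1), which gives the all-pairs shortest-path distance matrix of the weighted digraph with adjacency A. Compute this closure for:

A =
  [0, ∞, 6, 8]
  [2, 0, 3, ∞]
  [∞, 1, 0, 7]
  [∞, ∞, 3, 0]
Closure =
  [0, 7, 6, 8]
  [2, 0, 3, 10]
  [3, 1, 0, 7]
  [6, 4, 3, 0]

This is the Floyd-Warshall all-pairs shortest-path computation. For each intermediate vertex k = 0, 1, …, 3, update dist[i][j] ← min(dist[i][j], dist[i][k] + dist[k][j]). The final matrix gives, for each (i, j), the minimum total weight of any directed path from i to j (possibly empty when i = j).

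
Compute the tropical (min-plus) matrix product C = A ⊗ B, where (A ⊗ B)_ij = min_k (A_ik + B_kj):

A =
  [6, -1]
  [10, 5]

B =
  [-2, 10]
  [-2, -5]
A ⊗ B =
  [-3, -6]
  [3, 0]

Apply the min-plus product entry-by-entry:
  C[0][0] = min over k of (A[0][0] + B[0][0] = 6 + -2 = 4, A[0][1] + B[1][0] = -1 + -2 = -3) = -3 (attained at k = 1)
  C[0][1] = min over k of (A[0][0] + B[0][1] = 6 + 10 = 16, A[0][1] + B[1][1] = -1 + -5 = -6) = -6 (attained at k = 1)
  C[1][0] = min over k of (A[1][0] + B[0][0] = 10 + -2 = 8, A[1][1] + B[1][0] = 5 + -2 = 3) = 3 (attained at k = 1)
  C[1][1] = min over k of (A[1][0] + B[0][1] = 10 + 10 = 20, A[1][1] + B[1][1] = 5 + -5 = 0) = 0 (attained at k = 1)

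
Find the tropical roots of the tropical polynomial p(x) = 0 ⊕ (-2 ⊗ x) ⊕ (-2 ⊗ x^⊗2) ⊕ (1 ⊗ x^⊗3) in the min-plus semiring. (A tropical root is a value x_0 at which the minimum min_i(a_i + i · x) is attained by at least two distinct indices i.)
Roots: {-3, 0, 2}

Each tropical root is a break point of the lower envelope of the lines y = a_i + i · x (there are 4 lines, with slopes 0, 1, ..., 3). Only the lines that attain the minimum somewhere contribute to roots; other lines are dominated. Here the surviving (envelope) indices are i = 3, i = 2, i = 1, i = 0.
Intersections between consecutive envelope lines give the roots: for adjacent envelope indices i < j the intersection is x = (a_i − a_j) / (j − i). Reading off the sorted break points: {-3, 0, 2}.
Verification: at each break x_0, at least two indices attain the minimum of min_i(a_i + i · x_0).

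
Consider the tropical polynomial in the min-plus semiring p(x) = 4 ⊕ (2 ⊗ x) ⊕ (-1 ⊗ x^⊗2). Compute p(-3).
p(-3) = -7

A tropical monomial a ⊗ x^⊗i evaluates to a + i · x. Evaluating each term at x = -3:
  Term 0 contributes 4 + 0 · -3 = 4
  Term 1 contributes 2 + 1 · -3 = -1
  Term 2 contributes -1 + 2 · -3 = -7
p(-3) = ⊕ of these = min[4, -1, -7] = -7.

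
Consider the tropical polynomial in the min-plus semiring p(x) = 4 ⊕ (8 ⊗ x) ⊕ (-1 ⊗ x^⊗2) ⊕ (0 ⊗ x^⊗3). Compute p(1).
p(1) = 1

A tropical monomial a ⊗ x^⊗i evaluates to a + i · x. Evaluating each term at x = 1:
  Term 0 contributes 4 + 0 · 1 = 4
  Term 1 contributes 8 + 1 · 1 = 9
  Term 2 contributes -1 + 2 · 1 = 1
  Term 3 contributes 0 + 3 · 1 = 3
p(1) = ⊕ of these = min[4, 9, 1, 3] = 1.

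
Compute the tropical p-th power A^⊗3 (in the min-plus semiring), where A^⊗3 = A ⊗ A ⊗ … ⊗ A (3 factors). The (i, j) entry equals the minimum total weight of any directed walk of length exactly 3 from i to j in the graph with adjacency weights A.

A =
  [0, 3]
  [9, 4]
A^⊗3 =
  [0, 3]
  [9, 12]

Each entry (A^⊗3)_ij equals the minimum over all length-3 walks i = v_0 → v_1 → … → v_3 = j of Σ_t A[v_t][v_{t+1}]. For example, for (i, j) = (0, 1) we minimise over 4 possible intermediate vertex sequences; the minimum is 3, attained along the walk 0 → 0 → 0 → 1.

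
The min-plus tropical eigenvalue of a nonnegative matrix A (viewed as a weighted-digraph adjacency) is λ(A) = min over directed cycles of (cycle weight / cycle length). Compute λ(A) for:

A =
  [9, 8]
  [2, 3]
λ(A) = 3

Enumerate directed cycles and compute their means (weight / length). Sample:
  cycle 0 → 0: weight = 9, length = 1, mean = 9/1 ≈ 9.000
  cycle 1 → 1: weight = 3, length = 1, mean = 3/1 ≈ 3.000
  cycle 0 → 1 → 0: weight = 10, length = 2, mean = 10/2 ≈ 5.000
  cycle 1 → 0 → 1: weight = 10, length = 2, mean = 10/2 ≈ 5.000
Minimum mean = 3.000, attained e.g. along the cycle 1 → 1 with weight 3 and length 1. So λ(A) = 3/1 = 3.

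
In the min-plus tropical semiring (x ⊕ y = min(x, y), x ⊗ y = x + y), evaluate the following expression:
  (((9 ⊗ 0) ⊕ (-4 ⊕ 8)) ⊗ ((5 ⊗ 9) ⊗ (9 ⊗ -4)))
(((9 ⊗ 0) ⊕ (-4 ⊕ 8)) ⊗ ((5 ⊗ 9) ⊗ (9 ⊗ -4))) = 15

Expand innermost to outermost. Recall ⊕ takes the minimum of its arguments and ⊗ takes their sum. Working out the expression (((9 ⊗ 0) ⊕ (-4 ⊕ 8)) ⊗ ((5 ⊗ 9) ⊗ (9 ⊗ -4))) gives 15.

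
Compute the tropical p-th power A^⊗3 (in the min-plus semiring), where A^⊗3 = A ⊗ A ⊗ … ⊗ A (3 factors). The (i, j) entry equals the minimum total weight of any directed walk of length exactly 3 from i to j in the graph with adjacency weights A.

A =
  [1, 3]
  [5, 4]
A^⊗3 =
  [3, 5]
  [7, 9]

Each entry (A^⊗3)_ij equals the minimum over all length-3 walks i = v_0 → v_1 → … → v_3 = j of Σ_t A[v_t][v_{t+1}]. For example, for (i, j) = (0, 1) we minimise over 4 possible intermediate vertex sequences; the minimum is 5, attained along the walk 0 → 0 → 0 → 1.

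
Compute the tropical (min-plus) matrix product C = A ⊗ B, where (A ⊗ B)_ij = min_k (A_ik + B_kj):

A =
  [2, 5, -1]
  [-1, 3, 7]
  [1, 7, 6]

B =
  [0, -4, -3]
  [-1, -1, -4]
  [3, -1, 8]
A ⊗ B =
  [2, -2, -1]
  [-1, -5, -4]
  [1, -3, -2]

Apply the min-plus product entry-by-entry:
  C[0][0] = min over k of (A[0][0] + B[0][0] = 2 + 0 = 2, A[0][1] + B[1][0] = 5 + -1 = 4, A[0][2] + B[2][0] = -1 + 3 = 2) = 2 (attained at k = 0)
  C[0][1] = min over k of (A[0][0] + B[0][1] = 2 + -4 = -2, A[0][1] + B[1][1] = 5 + -1 = 4, A[0][2] + B[2][1] = -1 + -1 = -2) = -2 (attained at k = 0)
  C[0][2] = min over k of (A[0][0] + B[0][2] = 2 + -3 = -1, A[0][1] + B[1][2] = 5 + -4 = 1, A[0][2] + B[2][2] = -1 + 8 = 7) = -1 (attained at k = 0)
  C[1][0] = min over k of (A[1][0] + B[0][0] = -1 + 0 = -1, A[1][1] + B[1][0] = 3 + -1 = 2, A[1][2] + B[2][0] = 7 + 3 = 10) = -1 (attained at k = 0)
  C[1][1] = min over k of (A[1][0] + B[0][1] = -1 + -4 = -5, A[1][1] + B[1][1] = 3 + -1 = 2, A[1][2] + B[2][1] = 7 + -1 = 6) = -5 (attained at k = 0)
  C[1][2] = min over k of (A[1][0] + B[0][2] = -1 + -3 = -4, A[1][1] + B[1][2] = 3 + -4 = -1, A[1][2] + B[2][2] = 7 + 8 = 15) = -4 (attained at k = 0)
  C[2][0] = min over k of (A[2][0] + B[0][0] = 1 + 0 = 1, A[2][1] + B[1][0] = 7 + -1 = 6, A[2][2] + B[2][0] = 6 + 3 = 9) = 1 (attained at k = 0)
  C[2][1] = min over k of (A[2][0] + B[0][1] = 1 + -4 = -3, A[2][1] + B[1][1] = 7 + -1 = 6, A[2][2] + B[2][1] = 6 + -1 = 5) = -3 (attained at k = 0)
  C[2][2] = min over k of (A[2][0] + B[0][2] = 1 + -3 = -2, A[2][1] + B[1][2] = 7 + -4 = 3, A[2][2] + B[2][2] = 6 + 8 = 14) = -2 (attained at k = 0)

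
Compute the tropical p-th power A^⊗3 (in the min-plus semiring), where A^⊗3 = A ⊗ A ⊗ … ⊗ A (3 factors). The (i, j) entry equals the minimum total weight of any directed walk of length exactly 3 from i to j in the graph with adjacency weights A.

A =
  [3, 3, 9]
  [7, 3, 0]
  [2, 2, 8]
A^⊗3 =
  [5, 5, 6]
  [5, 5, 2]
  [4, 4, 5]

Each entry (A^⊗3)_ij equals the minimum over all length-3 walks i = v_0 → v_1 → … → v_3 = j of Σ_t A[v_t][v_{t+1}]. For example, for (i, j) = (0, 2) we minimise over 9 possible intermediate vertex sequences; the minimum is 6, attained along the walk 0 → 0 → 1 → 2.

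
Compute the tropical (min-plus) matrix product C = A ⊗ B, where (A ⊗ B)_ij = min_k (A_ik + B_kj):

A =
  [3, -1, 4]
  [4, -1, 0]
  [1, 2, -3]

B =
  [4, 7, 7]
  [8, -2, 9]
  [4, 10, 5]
A ⊗ B =
  [7, -3, 8]
  [4, -3, 5]
  [1, 0, 2]

Apply the min-plus product entry-by-entry:
  C[0][0] = min over k of (A[0][0] + B[0][0] = 3 + 4 = 7, A[0][1] + B[1][0] = -1 + 8 = 7, A[0][2] + B[2][0] = 4 + 4 = 8) = 7 (attained at k = 0)
  C[0][1] = min over k of (A[0][0] + B[0][1] = 3 + 7 = 10, A[0][1] + B[1][1] = -1 + -2 = -3, A[0][2] + B[2][1] = 4 + 10 = 14) = -3 (attained at k = 1)
  C[0][2] = min over k of (A[0][0] + B[0][2] = 3 + 7 = 10, A[0][1] + B[1][2] = -1 + 9 = 8, A[0][2] + B[2][2] = 4 + 5 = 9) = 8 (attained at k = 1)
  C[1][0] = min over k of (A[1][0] + B[0][0] = 4 + 4 = 8, A[1][1] + B[1][0] = -1 + 8 = 7, A[1][2] + B[2][0] = 0 + 4 = 4) = 4 (attained at k = 2)
  C[1][1] = min over k of (A[1][0] + B[0][1] = 4 + 7 = 11, A[1][1] + B[1][1] = -1 + -2 = -3, A[1][2] + B[2][1] = 0 + 10 = 10) = -3 (attained at k = 1)
  C[1][2] = min over k of (A[1][0] + B[0][2] = 4 + 7 = 11, A[1][1] + B[1][2] = -1 + 9 = 8, A[1][2] + B[2][2] = 0 + 5 = 5) = 5 (attained at k = 2)
  C[2][0] = min over k of (A[2][0] + B[0][0] = 1 + 4 = 5, A[2][1] + B[1][0] = 2 + 8 = 10, A[2][2] + B[2][0] = -3 + 4 = 1) = 1 (attained at k = 2)
  C[2][1] = min over k of (A[2][0] + B[0][1] = 1 + 7 = 8, A[2][1] + B[1][1] = 2 + -2 = 0, A[2][2] + B[2][1] = -3 + 10 = 7) = 0 (attained at k = 1)
  C[2][2] = min over k of (A[2][0] + B[0][2] = 1 + 7 = 8, A[2][1] + B[1][2] = 2 + 9 = 11, A[2][2] + B[2][2] = -3 + 5 = 2) = 2 (attained at k = 2)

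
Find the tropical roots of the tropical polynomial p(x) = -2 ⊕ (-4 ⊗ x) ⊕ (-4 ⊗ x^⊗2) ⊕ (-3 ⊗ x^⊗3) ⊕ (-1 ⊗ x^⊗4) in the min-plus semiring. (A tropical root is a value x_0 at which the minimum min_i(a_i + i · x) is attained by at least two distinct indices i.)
Roots: {-2, -1, 0, 2}

Each tropical root is a break point of the lower envelope of the lines y = a_i + i · x (there are 5 lines, with slopes 0, 1, ..., 4). Only the lines that attain the minimum somewhere contribute to roots; other lines are dominated. Here the surviving (envelope) indices are i = 4, i = 3, i = 2, i = 1, i = 0.
Intersections between consecutive envelope lines give the roots: for adjacent envelope indices i < j the intersection is x = (a_i − a_j) / (j − i). Reading off the sorted break points: {-2, -1, 0, 2}.
Verification: at each break x_0, at least two indices attain the minimum of min_i(a_i + i · x_0).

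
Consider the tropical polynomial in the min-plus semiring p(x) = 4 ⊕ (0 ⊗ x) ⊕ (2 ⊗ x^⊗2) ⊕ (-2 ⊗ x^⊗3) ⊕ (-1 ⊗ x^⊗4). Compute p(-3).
p(-3) = -13

A tropical monomial a ⊗ x^⊗i evaluates to a + i · x. Evaluating each term at x = -3:
  Term 0 contributes 4 + 0 · -3 = 4
  Term 1 contributes 0 + 1 · -3 = -3
  Term 2 contributes 2 + 2 · -3 = -4
  Term 3 contributes -2 + 3 · -3 = -11
  Term 4 contributes -1 + 4 · -3 = -13
p(-3) = ⊕ of these = min[4, -3, -4, -11, -13] = -13.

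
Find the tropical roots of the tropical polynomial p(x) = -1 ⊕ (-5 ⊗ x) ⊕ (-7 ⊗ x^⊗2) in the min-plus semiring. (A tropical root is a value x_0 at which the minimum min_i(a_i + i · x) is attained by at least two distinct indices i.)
Roots: {2, 4}

Each tropical root is a break point of the lower envelope of the lines y = a_i + i · x (there are 3 lines, with slopes 0, 1, ..., 2). Only the lines that attain the minimum somewhere contribute to roots; other lines are dominated. Here the surviving (envelope) indices are i = 2, i = 1, i = 0.
Intersections between consecutive envelope lines give the roots: for adjacent envelope indices i < j the intersection is x = (a_i − a_j) / (j − i). Reading off the sorted break points: {2, 4}.
Verification: at each break x_0, at least two indices attain the minimum of min_i(a_i + i · x_0).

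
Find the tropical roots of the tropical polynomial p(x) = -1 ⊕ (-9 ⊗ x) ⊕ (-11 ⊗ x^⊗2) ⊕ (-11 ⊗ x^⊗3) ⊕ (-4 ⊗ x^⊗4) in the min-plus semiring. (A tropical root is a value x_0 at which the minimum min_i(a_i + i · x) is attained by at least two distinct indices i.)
Roots: {-7, 0, 2, 8}

Each tropical root is a break point of the lower envelope of the lines y = a_i + i · x (there are 5 lines, with slopes 0, 1, ..., 4). Only the lines that attain the minimum somewhere contribute to roots; other lines are dominated. Here the surviving (envelope) indices are i = 4, i = 3, i = 2, i = 1, i = 0.
Intersections between consecutive envelope lines give the roots: for adjacent envelope indices i < j the intersection is x = (a_i − a_j) / (j − i). Reading off the sorted break points: {-7, 0, 2, 8}.
Verification: at each break x_0, at least two indices attain the minimum of min_i(a_i + i · x_0).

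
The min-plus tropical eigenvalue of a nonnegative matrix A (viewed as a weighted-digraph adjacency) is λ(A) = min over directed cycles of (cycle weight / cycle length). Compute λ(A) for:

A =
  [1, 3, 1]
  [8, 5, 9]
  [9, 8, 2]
λ(A) = 1

Enumerate directed cycles and compute their means (weight / length). Sample:
  cycle 0 → 0: weight = 1, length = 1, mean = 1/1 ≈ 1.000
  cycle 1 → 1: weight = 5, length = 1, mean = 5/1 ≈ 5.000
  cycle 2 → 2: weight = 2, length = 1, mean = 2/1 ≈ 2.000
  cycle 0 → 1 → 0: weight = 11, length = 2, mean = 11/2 ≈ 5.500
  cycle 0 → 2 → 0: weight = 10, length = 2, mean = 10/2 ≈ 5.000
  cycle 1 → 0 → 1: weight = 11, length = 2, mean = 11/2 ≈ 5.500
Minimum mean = 1.000, attained e.g. along the cycle 0 → 0 with weight 1 and length 1. So λ(A) = 1/1 = 1.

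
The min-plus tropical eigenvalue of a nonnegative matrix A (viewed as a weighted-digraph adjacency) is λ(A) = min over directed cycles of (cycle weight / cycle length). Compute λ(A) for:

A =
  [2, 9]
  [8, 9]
λ(A) = 2

Enumerate directed cycles and compute their means (weight / length). Sample:
  cycle 0 → 0: weight = 2, length = 1, mean = 2/1 ≈ 2.000
  cycle 1 → 1: weight = 9, length = 1, mean = 9/1 ≈ 9.000
  cycle 0 → 1 → 0: weight = 17, length = 2, mean = 17/2 ≈ 8.500
  cycle 1 → 0 → 1: weight = 17, length = 2, mean = 17/2 ≈ 8.500
Minimum mean = 2.000, attained e.g. along the cycle 0 → 0 with weight 2 and length 1. So λ(A) = 2/1 = 2.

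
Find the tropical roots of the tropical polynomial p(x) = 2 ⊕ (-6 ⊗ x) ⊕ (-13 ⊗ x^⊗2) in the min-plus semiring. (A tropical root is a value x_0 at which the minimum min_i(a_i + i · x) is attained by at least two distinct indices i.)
Roots: {7, 8}

Each tropical root is a break point of the lower envelope of the lines y = a_i + i · x (there are 3 lines, with slopes 0, 1, ..., 2). Only the lines that attain the minimum somewhere contribute to roots; other lines are dominated. Here the surviving (envelope) indices are i = 2, i = 1, i = 0.
Intersections between consecutive envelope lines give the roots: for adjacent envelope indices i < j the intersection is x = (a_i − a_j) / (j − i). Reading off the sorted break points: {7, 8}.
Verification: at each break x_0, at least two indices attain the minimum of min_i(a_i + i · x_0).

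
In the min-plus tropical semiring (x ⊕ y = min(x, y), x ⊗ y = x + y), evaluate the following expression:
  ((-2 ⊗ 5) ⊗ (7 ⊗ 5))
((-2 ⊗ 5) ⊗ (7 ⊗ 5)) = 15

Expand innermost to outermost. Recall ⊕ takes the minimum of its arguments and ⊗ takes their sum. Working out the expression ((-2 ⊗ 5) ⊗ (7 ⊗ 5)) gives 15.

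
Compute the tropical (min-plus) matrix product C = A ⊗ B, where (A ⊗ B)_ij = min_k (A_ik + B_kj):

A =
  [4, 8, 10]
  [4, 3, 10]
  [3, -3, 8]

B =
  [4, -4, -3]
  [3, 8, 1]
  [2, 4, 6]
A ⊗ B =
  [8, 0, 1]
  [6, 0, 1]
  [0, -1, -2]

Apply the min-plus product entry-by-entry:
  C[0][0] = min over k of (A[0][0] + B[0][0] = 4 + 4 = 8, A[0][1] + B[1][0] = 8 + 3 = 11, A[0][2] + B[2][0] = 10 + 2 = 12) = 8 (attained at k = 0)
  C[0][1] = min over k of (A[0][0] + B[0][1] = 4 + -4 = 0, A[0][1] + B[1][1] = 8 + 8 = 16, A[0][2] + B[2][1] = 10 + 4 = 14) = 0 (attained at k = 0)
  C[0][2] = min over k of (A[0][0] + B[0][2] = 4 + -3 = 1, A[0][1] + B[1][2] = 8 + 1 = 9, A[0][2] + B[2][2] = 10 + 6 = 16) = 1 (attained at k = 0)
  C[1][0] = min over k of (A[1][0] + B[0][0] = 4 + 4 = 8, A[1][1] + B[1][0] = 3 + 3 = 6, A[1][2] + B[2][0] = 10 + 2 = 12) = 6 (attained at k = 1)
  C[1][1] = min over k of (A[1][0] + B[0][1] = 4 + -4 = 0, A[1][1] + B[1][1] = 3 + 8 = 11, A[1][2] + B[2][1] = 10 + 4 = 14) = 0 (attained at k = 0)
  C[1][2] = min over k of (A[1][0] + B[0][2] = 4 + -3 = 1, A[1][1] + B[1][2] = 3 + 1 = 4, A[1][2] + B[2][2] = 10 + 6 = 16) = 1 (attained at k = 0)
  C[2][0] = min over k of (A[2][0] + B[0][0] = 3 + 4 = 7, A[2][1] + B[1][0] = -3 + 3 = 0, A[2][2] + B[2][0] = 8 + 2 = 10) = 0 (attained at k = 1)
  C[2][1] = min over k of (A[2][0] + B[0][1] = 3 + -4 = -1, A[2][1] + B[1][1] = -3 + 8 = 5, A[2][2] + B[2][1] = 8 + 4 = 12) = -1 (attained at k = 0)
  C[2][2] = min over k of (A[2][0] + B[0][2] = 3 + -3 = 0, A[2][1] + B[1][2] = -3 + 1 = -2, A[2][2] + B[2][2] = 8 + 6 = 14) = -2 (attained at k = 1)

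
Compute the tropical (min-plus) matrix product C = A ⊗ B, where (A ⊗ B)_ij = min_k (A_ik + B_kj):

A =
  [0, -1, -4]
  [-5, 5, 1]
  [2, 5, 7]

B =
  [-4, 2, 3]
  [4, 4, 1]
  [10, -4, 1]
A ⊗ B =
  [-4, -8, -3]
  [-9, -3, -2]
  [-2, 3, 5]

Apply the min-plus product entry-by-entry:
  C[0][0] = min over k of (A[0][0] + B[0][0] = 0 + -4 = -4, A[0][1] + B[1][0] = -1 + 4 = 3, A[0][2] + B[2][0] = -4 + 10 = 6) = -4 (attained at k = 0)
  C[0][1] = min over k of (A[0][0] + B[0][1] = 0 + 2 = 2, A[0][1] + B[1][1] = -1 + 4 = 3, A[0][2] + B[2][1] = -4 + -4 = -8) = -8 (attained at k = 2)
  C[0][2] = min over k of (A[0][0] + B[0][2] = 0 + 3 = 3, A[0][1] + B[1][2] = -1 + 1 = 0, A[0][2] + B[2][2] = -4 + 1 = -3) = -3 (attained at k = 2)
  C[1][0] = min over k of (A[1][0] + B[0][0] = -5 + -4 = -9, A[1][1] + B[1][0] = 5 + 4 = 9, A[1][2] + B[2][0] = 1 + 10 = 11) = -9 (attained at k = 0)
  C[1][1] = min over k of (A[1][0] + B[0][1] = -5 + 2 = -3, A[1][1] + B[1][1] = 5 + 4 = 9, A[1][2] + B[2][1] = 1 + -4 = -3) = -3 (attained at k = 0)
  C[1][2] = min over k of (A[1][0] + B[0][2] = -5 + 3 = -2, A[1][1] + B[1][2] = 5 + 1 = 6, A[1][2] + B[2][2] = 1 + 1 = 2) = -2 (attained at k = 0)
  C[2][0] = min over k of (A[2][0] + B[0][0] = 2 + -4 = -2, A[2][1] + B[1][0] = 5 + 4 = 9, A[2][2] + B[2][0] = 7 + 10 = 17) = -2 (attained at k = 0)
  C[2][1] = min over k of (A[2][0] + B[0][1] = 2 + 2 = 4, A[2][1] + B[1][1] = 5 + 4 = 9, A[2][2] + B[2][1] = 7 + -4 = 3) = 3 (attained at k = 2)
  C[2][2] = min over k of (A[2][0] + B[0][2] = 2 + 3 = 5, A[2][1] + B[1][2] = 5 + 1 = 6, A[2][2] + B[2][2] = 7 + 1 = 8) = 5 (attained at k = 0)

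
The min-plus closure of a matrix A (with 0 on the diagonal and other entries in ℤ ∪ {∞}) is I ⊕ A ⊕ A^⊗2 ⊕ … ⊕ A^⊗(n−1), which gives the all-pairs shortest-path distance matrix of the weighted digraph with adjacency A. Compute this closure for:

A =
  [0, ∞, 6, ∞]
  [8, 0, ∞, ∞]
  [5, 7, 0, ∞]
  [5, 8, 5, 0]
Closure =
  [0, 13, 6, ∞]
  [8, 0, 14, ∞]
  [5, 7, 0, ∞]
  [5, 8, 5, 0]

This is the Floyd-Warshall all-pairs shortest-path computation. For each intermediate vertex k = 0, 1, …, 3, update dist[i][j] ← min(dist[i][j], dist[i][k] + dist[k][j]). The final matrix gives, for each (i, j), the minimum total weight of any directed path from i to j (possibly empty when i = j).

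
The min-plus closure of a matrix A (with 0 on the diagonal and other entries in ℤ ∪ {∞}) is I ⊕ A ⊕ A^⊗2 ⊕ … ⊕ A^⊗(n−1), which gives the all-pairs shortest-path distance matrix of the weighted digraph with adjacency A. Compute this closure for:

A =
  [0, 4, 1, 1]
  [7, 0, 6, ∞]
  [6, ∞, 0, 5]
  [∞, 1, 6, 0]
Closure =
  [0, 2, 1, 1]
  [7, 0, 6, 8]
  [6, 6, 0, 5]
  [8, 1, 6, 0]

This is the Floyd-Warshall all-pairs shortest-path computation. For each intermediate vertex k = 0, 1, …, 3, update dist[i][j] ← min(dist[i][j], dist[i][k] + dist[k][j]). The final matrix gives, for each (i, j), the minimum total weight of any directed path from i to j (possibly empty when i = j).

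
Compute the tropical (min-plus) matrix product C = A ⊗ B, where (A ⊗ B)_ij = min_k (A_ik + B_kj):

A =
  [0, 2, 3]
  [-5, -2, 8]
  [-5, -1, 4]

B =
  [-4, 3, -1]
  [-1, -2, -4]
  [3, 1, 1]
A ⊗ B =
  [-4, 0, -2]
  [-9, -4, -6]
  [-9, -3, -6]

Apply the min-plus product entry-by-entry:
  C[0][0] = min over k of (A[0][0] + B[0][0] = 0 + -4 = -4, A[0][1] + B[1][0] = 2 + -1 = 1, A[0][2] + B[2][0] = 3 + 3 = 6) = -4 (attained at k = 0)
  C[0][1] = min over k of (A[0][0] + B[0][1] = 0 + 3 = 3, A[0][1] + B[1][1] = 2 + -2 = 0, A[0][2] + B[2][1] = 3 + 1 = 4) = 0 (attained at k = 1)
  C[0][2] = min over k of (A[0][0] + B[0][2] = 0 + -1 = -1, A[0][1] + B[1][2] = 2 + -4 = -2, A[0][2] + B[2][2] = 3 + 1 = 4) = -2 (attained at k = 1)
  C[1][0] = min over k of (A[1][0] + B[0][0] = -5 + -4 = -9, A[1][1] + B[1][0] = -2 + -1 = -3, A[1][2] + B[2][0] = 8 + 3 = 11) = -9 (attained at k = 0)
  C[1][1] = min over k of (A[1][0] + B[0][1] = -5 + 3 = -2, A[1][1] + B[1][1] = -2 + -2 = -4, A[1][2] + B[2][1] = 8 + 1 = 9) = -4 (attained at k = 1)
  C[1][2] = min over k of (A[1][0] + B[0][2] = -5 + -1 = -6, A[1][1] + B[1][2] = -2 + -4 = -6, A[1][2] + B[2][2] = 8 + 1 = 9) = -6 (attained at k = 0)
  C[2][0] = min over k of (A[2][0] + B[0][0] = -5 + -4 = -9, A[2][1] + B[1][0] = -1 + -1 = -2, A[2][2] + B[2][0] = 4 + 3 = 7) = -9 (attained at k = 0)
  C[2][1] = min over k of (A[2][0] + B[0][1] = -5 + 3 = -2, A[2][1] + B[1][1] = -1 + -2 = -3, A[2][2] + B[2][1] = 4 + 1 = 5) = -3 (attained at k = 1)
  C[2][2] = min over k of (A[2][0] + B[0][2] = -5 + -1 = -6, A[2][1] + B[1][2] = -1 + -4 = -5, A[2][2] + B[2][2] = 4 + 1 = 5) = -6 (attained at k = 0)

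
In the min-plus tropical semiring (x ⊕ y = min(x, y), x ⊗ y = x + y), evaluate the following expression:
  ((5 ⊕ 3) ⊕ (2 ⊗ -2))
((5 ⊕ 3) ⊕ (2 ⊗ -2)) = 0

Expand innermost to outermost. Recall ⊕ takes the minimum of its arguments and ⊗ takes their sum. Working out the expression ((5 ⊕ 3) ⊕ (2 ⊗ -2)) gives 0.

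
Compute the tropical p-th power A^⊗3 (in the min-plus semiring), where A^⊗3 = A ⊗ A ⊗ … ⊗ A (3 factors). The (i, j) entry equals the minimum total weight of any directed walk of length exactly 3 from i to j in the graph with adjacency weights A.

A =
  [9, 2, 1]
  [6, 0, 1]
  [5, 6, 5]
A^⊗3 =
  [8, 2, 3]
  [6, 0, 1]
  [11, 6, 7]

Each entry (A^⊗3)_ij equals the minimum over all length-3 walks i = v_0 → v_1 → … → v_3 = j of Σ_t A[v_t][v_{t+1}]. For example, for (i, j) = (0, 2) we minimise over 9 possible intermediate vertex sequences; the minimum is 3, attained along the walk 0 → 1 → 1 → 2.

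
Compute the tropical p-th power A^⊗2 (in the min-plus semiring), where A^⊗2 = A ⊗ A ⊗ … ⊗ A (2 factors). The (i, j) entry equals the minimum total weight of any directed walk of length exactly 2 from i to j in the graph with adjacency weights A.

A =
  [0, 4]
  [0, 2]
A^⊗2 =
  [0, 4]
  [0, 4]

Each entry (A^⊗2)_ij equals the minimum over all length-2 walks i = v_0 → v_1 → … → v_2 = j of Σ_t A[v_t][v_{t+1}]. For example, for (i, j) = (0, 1) we minimise over 2 possible intermediate vertex sequences; the minimum is 4, attained along the walk 0 → 0 → 1.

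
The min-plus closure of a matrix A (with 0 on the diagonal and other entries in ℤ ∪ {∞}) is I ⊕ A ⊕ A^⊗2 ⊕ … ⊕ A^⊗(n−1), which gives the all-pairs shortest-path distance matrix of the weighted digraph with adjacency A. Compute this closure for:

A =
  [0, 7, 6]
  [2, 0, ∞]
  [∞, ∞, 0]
Closure =
  [0, 7, 6]
  [2, 0, 8]
  [∞, ∞, 0]

This is the Floyd-Warshall all-pairs shortest-path computation. For each intermediate vertex k = 0, 1, …, 2, update dist[i][j] ← min(dist[i][j], dist[i][k] + dist[k][j]). The final matrix gives, for each (i, j), the minimum total weight of any directed path from i to j (possibly empty when i = j).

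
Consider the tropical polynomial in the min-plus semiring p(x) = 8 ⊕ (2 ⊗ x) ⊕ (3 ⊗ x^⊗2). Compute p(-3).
p(-3) = -3

A tropical monomial a ⊗ x^⊗i evaluates to a + i · x. Evaluating each term at x = -3:
  Term 0 contributes 8 + 0 · -3 = 8
  Term 1 contributes 2 + 1 · -3 = -1
  Term 2 contributes 3 + 2 · -3 = -3
p(-3) = ⊕ of these = min[8, -1, -3] = -3.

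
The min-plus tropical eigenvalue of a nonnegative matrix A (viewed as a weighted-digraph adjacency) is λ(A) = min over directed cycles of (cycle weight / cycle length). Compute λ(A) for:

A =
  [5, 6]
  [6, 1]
λ(A) = 1

Enumerate directed cycles and compute their means (weight / length). Sample:
  cycle 0 → 0: weight = 5, length = 1, mean = 5/1 ≈ 5.000
  cycle 1 → 1: weight = 1, length = 1, mean = 1/1 ≈ 1.000
  cycle 0 → 1 → 0: weight = 12, length = 2, mean = 12/2 ≈ 6.000
  cycle 1 → 0 → 1: weight = 12, length = 2, mean = 12/2 ≈ 6.000
Minimum mean = 1.000, attained e.g. along the cycle 1 → 1 with weight 1 and length 1. So λ(A) = 1/1 = 1.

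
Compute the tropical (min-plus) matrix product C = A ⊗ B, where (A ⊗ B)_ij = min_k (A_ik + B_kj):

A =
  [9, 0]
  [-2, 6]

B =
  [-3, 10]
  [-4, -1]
A ⊗ B =
  [-4, -1]
  [-5, 5]

Apply the min-plus product entry-by-entry:
  C[0][0] = min over k of (A[0][0] + B[0][0] = 9 + -3 = 6, A[0][1] + B[1][0] = 0 + -4 = -4) = -4 (attained at k = 1)
  C[0][1] = min over k of (A[0][0] + B[0][1] = 9 + 10 = 19, A[0][1] + B[1][1] = 0 + -1 = -1) = -1 (attained at k = 1)
  C[1][0] = min over k of (A[1][0] + B[0][0] = -2 + -3 = -5, A[1][1] + B[1][0] = 6 + -4 = 2) = -5 (attained at k = 0)
  C[1][1] = min over k of (A[1][0] + B[0][1] = -2 + 10 = 8, A[1][1] + B[1][1] = 6 + -1 = 5) = 5 (attained at k = 1)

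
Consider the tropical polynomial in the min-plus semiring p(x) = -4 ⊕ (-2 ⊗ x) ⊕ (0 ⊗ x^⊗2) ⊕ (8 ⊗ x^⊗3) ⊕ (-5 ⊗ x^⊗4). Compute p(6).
p(6) = -4

A tropical monomial a ⊗ x^⊗i evaluates to a + i · x. Evaluating each term at x = 6:
  Term 0 contributes -4 + 0 · 6 = -4
  Term 1 contributes -2 + 1 · 6 = 4
  Term 2 contributes 0 + 2 · 6 = 12
  Term 3 contributes 8 + 3 · 6 = 26
  Term 4 contributes -5 + 4 · 6 = 19
p(6) = ⊕ of these = min[-4, 4, 12, 26, 19] = -4.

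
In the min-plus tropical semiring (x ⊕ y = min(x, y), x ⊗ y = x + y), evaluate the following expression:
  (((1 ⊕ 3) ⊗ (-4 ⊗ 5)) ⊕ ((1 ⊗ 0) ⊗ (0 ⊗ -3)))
(((1 ⊕ 3) ⊗ (-4 ⊗ 5)) ⊕ ((1 ⊗ 0) ⊗ (0 ⊗ -3))) = -2

Expand innermost to outermost. Recall ⊕ takes the minimum of its arguments and ⊗ takes their sum. Working out the expression (((1 ⊕ 3) ⊗ (-4 ⊗ 5)) ⊕ ((1 ⊗ 0) ⊗ (0 ⊗ -3))) gives -2.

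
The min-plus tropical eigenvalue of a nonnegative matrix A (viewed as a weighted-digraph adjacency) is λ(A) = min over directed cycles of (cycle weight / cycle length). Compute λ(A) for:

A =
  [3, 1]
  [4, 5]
λ(A) = 5/2

Enumerate directed cycles and compute their means (weight / length). Sample:
  cycle 0 → 0: weight = 3, length = 1, mean = 3/1 ≈ 3.000
  cycle 1 → 1: weight = 5, length = 1, mean = 5/1 ≈ 5.000
  cycle 0 → 1 → 0: weight = 5, length = 2, mean = 5/2 ≈ 2.500
  cycle 1 → 0 → 1: weight = 5, length = 2, mean = 5/2 ≈ 2.500
Minimum mean = 2.500, attained e.g. along the cycle 0 → 1 → 0 with weight 5 and length 2. So λ(A) = 5/2 = 5/2.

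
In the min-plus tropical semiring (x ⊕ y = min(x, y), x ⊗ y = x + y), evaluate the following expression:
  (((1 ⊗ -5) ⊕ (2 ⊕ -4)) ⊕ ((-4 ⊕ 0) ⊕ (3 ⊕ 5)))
(((1 ⊗ -5) ⊕ (2 ⊕ -4)) ⊕ ((-4 ⊕ 0) ⊕ (3 ⊕ 5))) = -4

Expand innermost to outermost. Recall ⊕ takes the minimum of its arguments and ⊗ takes their sum. Working out the expression (((1 ⊗ -5) ⊕ (2 ⊕ -4)) ⊕ ((-4 ⊕ 0) ⊕ (3 ⊕ 5))) gives -4.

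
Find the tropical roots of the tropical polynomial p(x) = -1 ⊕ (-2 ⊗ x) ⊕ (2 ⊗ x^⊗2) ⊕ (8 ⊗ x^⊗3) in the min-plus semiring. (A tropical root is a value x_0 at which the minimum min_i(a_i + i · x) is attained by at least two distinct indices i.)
Roots: {-6, -4, 1}

Each tropical root is a break point of the lower envelope of the lines y = a_i + i · x (there are 4 lines, with slopes 0, 1, ..., 3). Only the lines that attain the minimum somewhere contribute to roots; other lines are dominated. Here the surviving (envelope) indices are i = 3, i = 2, i = 1, i = 0.
Intersections between consecutive envelope lines give the roots: for adjacent envelope indices i < j the intersection is x = (a_i − a_j) / (j − i). Reading off the sorted break points: {-6, -4, 1}.
Verification: at each break x_0, at least two indices attain the minimum of min_i(a_i + i · x_0).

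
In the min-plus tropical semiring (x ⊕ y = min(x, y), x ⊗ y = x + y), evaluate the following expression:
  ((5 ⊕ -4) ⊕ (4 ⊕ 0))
((5 ⊕ -4) ⊕ (4 ⊕ 0)) = -4

Expand innermost to outermost. Recall ⊕ takes the minimum of its arguments and ⊗ takes their sum. Working out the expression ((5 ⊕ -4) ⊕ (4 ⊕ 0)) gives -4.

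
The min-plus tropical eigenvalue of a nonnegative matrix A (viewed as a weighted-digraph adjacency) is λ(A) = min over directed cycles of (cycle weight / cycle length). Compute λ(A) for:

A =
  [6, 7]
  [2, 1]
λ(A) = 1

Enumerate directed cycles and compute their means (weight / length). Sample:
  cycle 0 → 0: weight = 6, length = 1, mean = 6/1 ≈ 6.000
  cycle 1 → 1: weight = 1, length = 1, mean = 1/1 ≈ 1.000
  cycle 0 → 1 → 0: weight = 9, length = 2, mean = 9/2 ≈ 4.500
  cycle 1 → 0 → 1: weight = 9, length = 2, mean = 9/2 ≈ 4.500
Minimum mean = 1.000, attained e.g. along the cycle 1 → 1 with weight 1 and length 1. So λ(A) = 1/1 = 1.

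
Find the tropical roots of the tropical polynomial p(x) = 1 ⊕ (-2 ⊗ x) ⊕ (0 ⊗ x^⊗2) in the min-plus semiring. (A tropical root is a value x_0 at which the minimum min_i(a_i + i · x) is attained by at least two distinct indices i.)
Roots: {-2, 3}

Each tropical root is a break point of the lower envelope of the lines y = a_i + i · x (there are 3 lines, with slopes 0, 1, ..., 2). Only the lines that attain the minimum somewhere contribute to roots; other lines are dominated. Here the surviving (envelope) indices are i = 2, i = 1, i = 0.
Intersections between consecutive envelope lines give the roots: for adjacent envelope indices i < j the intersection is x = (a_i − a_j) / (j − i). Reading off the sorted break points: {-2, 3}.
Verification: at each break x_0, at least two indices attain the minimum of min_i(a_i + i · x_0).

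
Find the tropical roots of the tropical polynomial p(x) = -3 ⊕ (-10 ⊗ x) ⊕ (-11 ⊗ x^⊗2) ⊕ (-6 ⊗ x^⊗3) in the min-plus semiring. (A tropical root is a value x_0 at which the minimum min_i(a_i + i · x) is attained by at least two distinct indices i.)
Roots: {-5, 1, 7}

Each tropical root is a break point of the lower envelope of the lines y = a_i + i · x (there are 4 lines, with slopes 0, 1, ..., 3). Only the lines that attain the minimum somewhere contribute to roots; other lines are dominated. Here the surviving (envelope) indices are i = 3, i = 2, i = 1, i = 0.
Intersections between consecutive envelope lines give the roots: for adjacent envelope indices i < j the intersection is x = (a_i − a_j) / (j − i). Reading off the sorted break points: {-5, 1, 7}.
Verification: at each break x_0, at least two indices attain the minimum of min_i(a_i + i · x_0).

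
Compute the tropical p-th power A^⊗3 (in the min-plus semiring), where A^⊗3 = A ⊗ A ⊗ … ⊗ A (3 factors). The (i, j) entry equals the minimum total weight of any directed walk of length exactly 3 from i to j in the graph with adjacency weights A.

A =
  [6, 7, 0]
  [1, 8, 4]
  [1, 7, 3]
A^⊗3 =
  [4, 8, 1]
  [2, 8, 4]
  [2, 8, 4]

Each entry (A^⊗3)_ij equals the minimum over all length-3 walks i = v_0 → v_1 → … → v_3 = j of Σ_t A[v_t][v_{t+1}]. For example, for (i, j) = (0, 2) we minimise over 9 possible intermediate vertex sequences; the minimum is 1, attained along the walk 0 → 2 → 0 → 2.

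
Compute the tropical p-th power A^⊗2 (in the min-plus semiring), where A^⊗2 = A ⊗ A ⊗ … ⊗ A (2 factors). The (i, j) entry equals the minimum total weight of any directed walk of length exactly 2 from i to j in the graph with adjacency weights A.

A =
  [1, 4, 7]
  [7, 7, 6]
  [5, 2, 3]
A^⊗2 =
  [2, 5, 8]
  [8, 8, 9]
  [6, 5, 6]

Each entry (A^⊗2)_ij equals the minimum over all length-2 walks i = v_0 → v_1 → … → v_2 = j of Σ_t A[v_t][v_{t+1}]. For example, for (i, j) = (0, 2) we minimise over 3 possible intermediate vertex sequences; the minimum is 8, attained along the walk 0 → 0 → 2.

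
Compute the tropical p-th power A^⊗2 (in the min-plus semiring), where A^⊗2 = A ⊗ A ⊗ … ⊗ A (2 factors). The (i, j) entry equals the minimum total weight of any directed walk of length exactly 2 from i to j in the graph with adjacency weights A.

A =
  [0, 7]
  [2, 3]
A^⊗2 =
  [0, 7]
  [2, 6]

Each entry (A^⊗2)_ij equals the minimum over all length-2 walks i = v_0 → v_1 → … → v_2 = j of Σ_t A[v_t][v_{t+1}]. For example, for (i, j) = (0, 1) we minimise over 2 possible intermediate vertex sequences; the minimum is 7, attained along the walk 0 → 0 → 1.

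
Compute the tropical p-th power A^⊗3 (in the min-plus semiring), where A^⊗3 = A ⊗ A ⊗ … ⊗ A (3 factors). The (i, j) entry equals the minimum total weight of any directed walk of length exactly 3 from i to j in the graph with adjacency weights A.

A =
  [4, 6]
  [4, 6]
A^⊗3 =
  [12, 14]
  [12, 14]

Each entry (A^⊗3)_ij equals the minimum over all length-3 walks i = v_0 → v_1 → … → v_3 = j of Σ_t A[v_t][v_{t+1}]. For example, for (i, j) = (0, 1) we minimise over 4 possible intermediate vertex sequences; the minimum is 14, attained along the walk 0 → 0 → 0 → 1.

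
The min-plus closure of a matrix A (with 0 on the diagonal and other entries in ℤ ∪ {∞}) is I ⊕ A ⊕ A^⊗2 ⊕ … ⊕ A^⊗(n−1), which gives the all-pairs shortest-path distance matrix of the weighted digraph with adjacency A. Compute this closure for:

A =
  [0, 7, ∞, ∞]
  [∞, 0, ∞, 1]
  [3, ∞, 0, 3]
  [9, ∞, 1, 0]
Closure =
  [0, 7, 9, 8]
  [5, 0, 2, 1]
  [3, 10, 0, 3]
  [4, 11, 1, 0]

This is the Floyd-Warshall all-pairs shortest-path computation. For each intermediate vertex k = 0, 1, …, 3, update dist[i][j] ← min(dist[i][j], dist[i][k] + dist[k][j]). The final matrix gives, for each (i, j), the minimum total weight of any directed path from i to j (possibly empty when i = j).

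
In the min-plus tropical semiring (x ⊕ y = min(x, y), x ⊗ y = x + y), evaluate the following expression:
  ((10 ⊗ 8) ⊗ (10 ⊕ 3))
((10 ⊗ 8) ⊗ (10 ⊕ 3)) = 21

Expand innermost to outermost. Recall ⊕ takes the minimum of its arguments and ⊗ takes their sum. Working out the expression ((10 ⊗ 8) ⊗ (10 ⊕ 3)) gives 21.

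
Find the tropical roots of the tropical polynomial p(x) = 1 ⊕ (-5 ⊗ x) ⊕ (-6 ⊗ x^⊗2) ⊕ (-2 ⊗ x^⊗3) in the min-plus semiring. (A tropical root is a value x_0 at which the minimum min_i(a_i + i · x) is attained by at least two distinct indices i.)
Roots: {-4, 1, 6}

Each tropical root is a break point of the lower envelope of the lines y = a_i + i · x (there are 4 lines, with slopes 0, 1, ..., 3). Only the lines that attain the minimum somewhere contribute to roots; other lines are dominated. Here the surviving (envelope) indices are i = 3, i = 2, i = 1, i = 0.
Intersections between consecutive envelope lines give the roots: for adjacent envelope indices i < j the intersection is x = (a_i − a_j) / (j − i). Reading off the sorted break points: {-4, 1, 6}.
Verification: at each break x_0, at least two indices attain the minimum of min_i(a_i + i · x_0).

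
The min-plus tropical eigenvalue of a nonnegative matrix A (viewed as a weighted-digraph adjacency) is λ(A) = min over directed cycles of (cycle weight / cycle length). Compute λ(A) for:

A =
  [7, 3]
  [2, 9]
λ(A) = 5/2

Enumerate directed cycles and compute their means (weight / length). Sample:
  cycle 0 → 0: weight = 7, length = 1, mean = 7/1 ≈ 7.000
  cycle 1 → 1: weight = 9, length = 1, mean = 9/1 ≈ 9.000
  cycle 0 → 1 → 0: weight = 5, length = 2, mean = 5/2 ≈ 2.500
  cycle 1 → 0 → 1: weight = 5, length = 2, mean = 5/2 ≈ 2.500
Minimum mean = 2.500, attained e.g. along the cycle 0 → 1 → 0 with weight 5 and length 2. So λ(A) = 5/2 = 5/2.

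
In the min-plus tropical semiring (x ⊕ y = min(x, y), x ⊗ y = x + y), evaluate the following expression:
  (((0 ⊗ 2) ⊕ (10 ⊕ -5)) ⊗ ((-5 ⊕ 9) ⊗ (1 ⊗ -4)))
(((0 ⊗ 2) ⊕ (10 ⊕ -5)) ⊗ ((-5 ⊕ 9) ⊗ (1 ⊗ -4))) = -13

Expand innermost to outermost. Recall ⊕ takes the minimum of its arguments and ⊗ takes their sum. Working out the expression (((0 ⊗ 2) ⊕ (10 ⊕ -5)) ⊗ ((-5 ⊕ 9) ⊗ (1 ⊗ -4))) gives -13.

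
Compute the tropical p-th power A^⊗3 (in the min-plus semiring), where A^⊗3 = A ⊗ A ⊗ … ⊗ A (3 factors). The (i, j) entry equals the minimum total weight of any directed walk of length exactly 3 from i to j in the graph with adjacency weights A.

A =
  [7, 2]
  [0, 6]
A^⊗3 =
  [8, 4]
  [2, 8]

Each entry (A^⊗3)_ij equals the minimum over all length-3 walks i = v_0 → v_1 → … → v_3 = j of Σ_t A[v_t][v_{t+1}]. For example, for (i, j) = (0, 1) we minimise over 4 possible intermediate vertex sequences; the minimum is 4, attained along the walk 0 → 1 → 0 → 1.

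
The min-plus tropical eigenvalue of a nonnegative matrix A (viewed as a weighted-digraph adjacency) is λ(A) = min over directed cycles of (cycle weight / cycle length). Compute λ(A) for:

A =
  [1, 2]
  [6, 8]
λ(A) = 1

Enumerate directed cycles and compute their means (weight / length). Sample:
  cycle 0 → 0: weight = 1, length = 1, mean = 1/1 ≈ 1.000
  cycle 1 → 1: weight = 8, length = 1, mean = 8/1 ≈ 8.000
  cycle 0 → 1 → 0: weight = 8, length = 2, mean = 8/2 ≈ 4.000
  cycle 1 → 0 → 1: weight = 8, length = 2, mean = 8/2 ≈ 4.000
Minimum mean = 1.000, attained e.g. along the cycle 0 → 0 with weight 1 and length 1. So λ(A) = 1/1 = 1.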